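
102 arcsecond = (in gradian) 0.03148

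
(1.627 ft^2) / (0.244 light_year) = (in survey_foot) 2.148e-16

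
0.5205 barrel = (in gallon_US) 21.86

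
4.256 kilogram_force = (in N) 41.74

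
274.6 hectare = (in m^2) 2.746e+06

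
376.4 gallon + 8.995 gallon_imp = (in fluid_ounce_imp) 5.159e+04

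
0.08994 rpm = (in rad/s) 0.009418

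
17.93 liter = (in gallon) 4.737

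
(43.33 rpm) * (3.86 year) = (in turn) 8.791e+07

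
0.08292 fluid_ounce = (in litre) 0.002452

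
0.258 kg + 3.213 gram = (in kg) 0.2612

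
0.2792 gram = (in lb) 0.0006155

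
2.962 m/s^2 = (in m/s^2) 2.962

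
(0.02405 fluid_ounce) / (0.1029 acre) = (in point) 4.842e-06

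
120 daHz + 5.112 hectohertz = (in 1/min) 1.027e+05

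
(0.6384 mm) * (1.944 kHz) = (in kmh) 4.468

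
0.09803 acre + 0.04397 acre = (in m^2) 574.7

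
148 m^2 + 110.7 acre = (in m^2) 4.481e+05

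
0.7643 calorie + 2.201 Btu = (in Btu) 2.204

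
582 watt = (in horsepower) 0.7805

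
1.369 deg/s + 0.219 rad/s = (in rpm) 2.319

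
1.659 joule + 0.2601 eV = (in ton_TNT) 3.965e-10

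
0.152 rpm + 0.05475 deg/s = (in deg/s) 0.9667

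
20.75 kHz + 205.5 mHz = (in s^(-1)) 2.075e+04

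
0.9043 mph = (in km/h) 1.455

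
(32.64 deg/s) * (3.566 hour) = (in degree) 4.19e+05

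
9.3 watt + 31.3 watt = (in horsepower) 0.05445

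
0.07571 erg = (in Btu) 7.176e-12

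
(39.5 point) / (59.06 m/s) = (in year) 7.482e-12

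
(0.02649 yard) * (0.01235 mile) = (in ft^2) 5.182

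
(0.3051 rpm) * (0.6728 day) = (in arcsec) 3.831e+08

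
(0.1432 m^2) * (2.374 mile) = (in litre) 5.471e+05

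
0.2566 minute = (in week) 2.546e-05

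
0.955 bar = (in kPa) 95.5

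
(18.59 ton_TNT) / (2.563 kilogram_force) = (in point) 8.772e+12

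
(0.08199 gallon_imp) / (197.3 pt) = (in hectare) 5.355e-07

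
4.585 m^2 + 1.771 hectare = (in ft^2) 1.907e+05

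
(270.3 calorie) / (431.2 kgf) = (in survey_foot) 0.8775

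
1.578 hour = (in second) 5681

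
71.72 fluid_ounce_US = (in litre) 2.121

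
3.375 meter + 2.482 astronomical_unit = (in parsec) 1.203e-05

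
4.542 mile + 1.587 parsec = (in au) 3.273e+05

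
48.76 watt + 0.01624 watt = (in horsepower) 0.06541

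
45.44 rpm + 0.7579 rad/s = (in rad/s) 5.516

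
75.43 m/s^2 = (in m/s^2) 75.43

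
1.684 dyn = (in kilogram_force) 1.717e-06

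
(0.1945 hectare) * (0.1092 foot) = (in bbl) 407.2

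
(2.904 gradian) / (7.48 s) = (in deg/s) 0.3494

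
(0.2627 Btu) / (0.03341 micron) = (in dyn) 8.296e+14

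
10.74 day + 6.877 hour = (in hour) 264.6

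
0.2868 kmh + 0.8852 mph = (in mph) 1.063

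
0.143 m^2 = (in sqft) 1.539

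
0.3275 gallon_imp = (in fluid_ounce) 50.34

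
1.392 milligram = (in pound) 3.069e-06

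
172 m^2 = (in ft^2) 1851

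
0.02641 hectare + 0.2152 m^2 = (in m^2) 264.3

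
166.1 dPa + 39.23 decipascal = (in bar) 0.0002053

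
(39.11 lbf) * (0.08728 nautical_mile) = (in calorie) 6721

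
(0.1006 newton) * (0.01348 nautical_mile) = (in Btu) 0.00238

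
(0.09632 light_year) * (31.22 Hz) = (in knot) 5.53e+16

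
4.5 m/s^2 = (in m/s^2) 4.5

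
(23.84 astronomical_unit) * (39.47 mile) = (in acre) 5.598e+13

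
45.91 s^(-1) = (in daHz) 4.591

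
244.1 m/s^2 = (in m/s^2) 244.1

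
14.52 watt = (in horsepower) 0.01947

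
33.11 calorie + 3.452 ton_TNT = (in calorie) 3.452e+09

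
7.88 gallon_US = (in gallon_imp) 6.561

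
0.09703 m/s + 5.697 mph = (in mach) 0.007765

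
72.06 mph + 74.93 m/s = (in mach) 0.3147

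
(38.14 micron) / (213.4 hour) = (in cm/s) 4.965e-09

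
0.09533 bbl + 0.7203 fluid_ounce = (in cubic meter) 0.01518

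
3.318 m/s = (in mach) 0.009744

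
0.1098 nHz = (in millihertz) 1.098e-07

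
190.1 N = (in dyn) 1.901e+07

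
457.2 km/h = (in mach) 0.373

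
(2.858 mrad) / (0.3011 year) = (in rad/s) 3.01e-10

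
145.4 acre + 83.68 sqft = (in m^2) 5.884e+05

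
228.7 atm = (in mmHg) 1.738e+05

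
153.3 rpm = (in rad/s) 16.05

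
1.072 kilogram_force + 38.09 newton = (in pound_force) 10.93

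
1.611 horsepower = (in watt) 1201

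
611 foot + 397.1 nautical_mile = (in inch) 2.896e+07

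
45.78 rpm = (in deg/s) 274.7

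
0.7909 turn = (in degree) 284.7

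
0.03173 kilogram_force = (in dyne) 3.112e+04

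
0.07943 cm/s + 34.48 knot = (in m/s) 17.74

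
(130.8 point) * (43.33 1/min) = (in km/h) 0.12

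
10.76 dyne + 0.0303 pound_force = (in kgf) 0.01375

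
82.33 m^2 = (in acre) 0.02034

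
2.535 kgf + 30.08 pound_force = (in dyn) 1.587e+07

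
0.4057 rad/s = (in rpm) 3.874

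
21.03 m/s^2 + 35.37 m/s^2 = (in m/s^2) 56.4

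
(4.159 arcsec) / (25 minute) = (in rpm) 1.284e-07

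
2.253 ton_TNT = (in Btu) 8.935e+06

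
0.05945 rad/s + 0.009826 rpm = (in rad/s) 0.06048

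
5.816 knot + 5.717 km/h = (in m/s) 4.58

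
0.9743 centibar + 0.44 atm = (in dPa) 4.556e+05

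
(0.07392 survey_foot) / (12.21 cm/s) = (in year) 5.851e-09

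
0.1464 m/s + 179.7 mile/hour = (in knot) 156.4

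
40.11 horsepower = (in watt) 2.991e+04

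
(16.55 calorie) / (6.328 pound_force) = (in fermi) 2.46e+15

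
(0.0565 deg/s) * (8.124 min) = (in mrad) 480.7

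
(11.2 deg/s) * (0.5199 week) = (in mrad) 6.146e+07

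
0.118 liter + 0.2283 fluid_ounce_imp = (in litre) 0.1245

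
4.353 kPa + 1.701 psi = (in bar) 0.1608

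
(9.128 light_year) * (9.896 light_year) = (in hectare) 8.085e+29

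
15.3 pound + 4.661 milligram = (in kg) 6.94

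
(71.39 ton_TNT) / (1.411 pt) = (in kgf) 6.119e+13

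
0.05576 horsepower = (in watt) 41.58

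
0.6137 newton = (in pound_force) 0.138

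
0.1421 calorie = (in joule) 0.5945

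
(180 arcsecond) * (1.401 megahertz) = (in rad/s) 1223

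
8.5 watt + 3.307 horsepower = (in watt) 2475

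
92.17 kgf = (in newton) 903.9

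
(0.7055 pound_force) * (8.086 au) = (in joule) 3.796e+12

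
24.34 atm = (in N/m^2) 2.466e+06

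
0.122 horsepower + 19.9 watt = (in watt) 110.9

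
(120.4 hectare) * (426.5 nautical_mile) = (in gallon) 2.512e+14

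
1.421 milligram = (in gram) 0.001421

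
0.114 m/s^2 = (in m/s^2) 0.114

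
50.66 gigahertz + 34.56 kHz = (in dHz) 5.066e+11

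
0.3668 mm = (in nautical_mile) 1.981e-07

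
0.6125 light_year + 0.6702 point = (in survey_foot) 1.901e+16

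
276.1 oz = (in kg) 7.827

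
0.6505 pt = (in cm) 0.02295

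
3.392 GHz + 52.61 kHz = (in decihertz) 3.392e+10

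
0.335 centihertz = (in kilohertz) 3.35e-06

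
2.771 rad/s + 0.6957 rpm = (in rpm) 27.16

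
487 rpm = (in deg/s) 2922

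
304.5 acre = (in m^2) 1.232e+06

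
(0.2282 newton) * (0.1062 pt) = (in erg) 85.5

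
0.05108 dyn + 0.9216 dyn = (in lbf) 2.187e-06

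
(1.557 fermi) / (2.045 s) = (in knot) 1.48e-15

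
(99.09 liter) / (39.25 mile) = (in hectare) 1.569e-10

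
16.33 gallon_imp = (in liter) 74.24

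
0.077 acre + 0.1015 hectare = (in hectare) 0.1327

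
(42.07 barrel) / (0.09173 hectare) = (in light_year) 7.707e-19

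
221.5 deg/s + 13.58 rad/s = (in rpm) 166.6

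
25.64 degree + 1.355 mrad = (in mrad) 448.9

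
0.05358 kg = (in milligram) 5.358e+04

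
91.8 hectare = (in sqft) 9.881e+06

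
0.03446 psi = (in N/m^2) 237.6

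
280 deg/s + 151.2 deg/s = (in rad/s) 7.526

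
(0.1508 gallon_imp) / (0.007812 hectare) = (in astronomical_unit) 5.866e-17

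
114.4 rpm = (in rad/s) 11.98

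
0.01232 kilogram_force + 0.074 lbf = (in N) 0.45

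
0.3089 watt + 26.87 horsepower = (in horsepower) 26.87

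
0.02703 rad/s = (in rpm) 0.2581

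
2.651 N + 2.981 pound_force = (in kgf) 1.622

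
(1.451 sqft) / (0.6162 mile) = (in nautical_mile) 7.34e-08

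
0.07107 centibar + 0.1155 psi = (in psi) 0.1258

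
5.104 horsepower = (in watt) 3806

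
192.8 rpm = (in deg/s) 1157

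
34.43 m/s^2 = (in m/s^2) 34.43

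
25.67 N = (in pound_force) 5.771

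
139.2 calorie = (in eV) 3.635e+21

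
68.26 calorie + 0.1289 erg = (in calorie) 68.26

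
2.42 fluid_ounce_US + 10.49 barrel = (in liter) 1668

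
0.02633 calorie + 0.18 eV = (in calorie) 0.02633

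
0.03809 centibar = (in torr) 0.2857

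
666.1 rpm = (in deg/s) 3997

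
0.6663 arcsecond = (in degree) 0.0001851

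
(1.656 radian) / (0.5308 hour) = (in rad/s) 0.0008666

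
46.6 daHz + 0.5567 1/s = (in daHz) 46.66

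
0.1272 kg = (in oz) 4.487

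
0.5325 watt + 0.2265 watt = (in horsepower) 0.001018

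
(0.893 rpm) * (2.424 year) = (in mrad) 7.149e+09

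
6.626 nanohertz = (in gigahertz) 6.626e-18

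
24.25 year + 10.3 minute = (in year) 24.25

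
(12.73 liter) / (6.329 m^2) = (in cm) 0.2011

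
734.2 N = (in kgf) 74.87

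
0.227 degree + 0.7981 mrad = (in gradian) 0.303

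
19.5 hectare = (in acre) 48.19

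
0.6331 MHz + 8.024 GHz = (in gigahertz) 8.025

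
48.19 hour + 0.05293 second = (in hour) 48.19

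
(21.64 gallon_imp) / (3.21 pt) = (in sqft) 935.1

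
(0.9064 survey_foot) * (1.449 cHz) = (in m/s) 0.004003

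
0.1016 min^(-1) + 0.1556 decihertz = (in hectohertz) 0.0001725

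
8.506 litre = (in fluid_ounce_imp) 299.4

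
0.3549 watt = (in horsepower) 0.0004759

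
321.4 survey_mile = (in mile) 321.4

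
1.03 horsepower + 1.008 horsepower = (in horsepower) 2.038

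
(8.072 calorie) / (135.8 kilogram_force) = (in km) 2.536e-05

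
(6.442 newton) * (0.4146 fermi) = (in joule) 2.671e-15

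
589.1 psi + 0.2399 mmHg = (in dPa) 4.062e+07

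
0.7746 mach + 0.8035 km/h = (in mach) 0.7753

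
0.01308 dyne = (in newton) 1.308e-07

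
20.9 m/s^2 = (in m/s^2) 20.9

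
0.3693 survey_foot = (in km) 0.0001126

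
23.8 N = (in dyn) 2.38e+06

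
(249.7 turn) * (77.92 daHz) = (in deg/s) 7.004e+07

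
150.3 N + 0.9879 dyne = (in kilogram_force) 15.33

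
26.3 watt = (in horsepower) 0.03527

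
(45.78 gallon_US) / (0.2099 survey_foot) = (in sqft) 29.16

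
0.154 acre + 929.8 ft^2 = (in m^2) 709.6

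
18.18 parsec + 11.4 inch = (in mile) 3.486e+14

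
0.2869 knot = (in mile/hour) 0.3302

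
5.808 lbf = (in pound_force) 5.808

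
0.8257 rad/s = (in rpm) 7.885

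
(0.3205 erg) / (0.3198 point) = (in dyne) 28.41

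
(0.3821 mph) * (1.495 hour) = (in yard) 1005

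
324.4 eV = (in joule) 5.197e-17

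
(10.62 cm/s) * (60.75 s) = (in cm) 645.2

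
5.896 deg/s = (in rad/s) 0.1029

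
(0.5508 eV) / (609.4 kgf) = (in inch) 5.814e-22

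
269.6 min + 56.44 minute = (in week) 0.03235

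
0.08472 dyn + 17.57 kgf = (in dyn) 1.723e+07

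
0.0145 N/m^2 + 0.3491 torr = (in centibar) 0.04656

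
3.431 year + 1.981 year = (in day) 1975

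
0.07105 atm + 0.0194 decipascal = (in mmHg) 54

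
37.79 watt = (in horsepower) 0.05068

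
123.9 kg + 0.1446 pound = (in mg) 1.24e+08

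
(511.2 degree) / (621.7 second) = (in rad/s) 0.01435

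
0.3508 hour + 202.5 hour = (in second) 7.303e+05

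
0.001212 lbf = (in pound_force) 0.001212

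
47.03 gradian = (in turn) 0.1176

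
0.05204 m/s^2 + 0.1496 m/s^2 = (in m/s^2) 0.2016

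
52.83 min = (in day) 0.03669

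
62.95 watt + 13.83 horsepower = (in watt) 1.038e+04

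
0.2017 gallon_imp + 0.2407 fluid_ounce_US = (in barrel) 0.005812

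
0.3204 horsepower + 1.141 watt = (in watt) 240.1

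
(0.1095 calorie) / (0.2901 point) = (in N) 4477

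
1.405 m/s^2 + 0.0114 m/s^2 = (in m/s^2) 1.416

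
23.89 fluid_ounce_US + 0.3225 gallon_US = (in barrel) 0.01212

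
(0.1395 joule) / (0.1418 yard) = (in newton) 1.076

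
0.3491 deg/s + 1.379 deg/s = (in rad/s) 0.03016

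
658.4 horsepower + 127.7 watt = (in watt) 4.911e+05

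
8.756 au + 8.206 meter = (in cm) 1.31e+14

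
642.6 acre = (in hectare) 260.1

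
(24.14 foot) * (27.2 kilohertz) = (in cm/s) 2.001e+07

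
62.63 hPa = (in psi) 0.9084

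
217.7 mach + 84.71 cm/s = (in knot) 1.441e+05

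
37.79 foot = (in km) 0.01152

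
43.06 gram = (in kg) 0.04306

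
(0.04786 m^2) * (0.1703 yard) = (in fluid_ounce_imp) 262.3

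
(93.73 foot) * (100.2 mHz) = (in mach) 0.008407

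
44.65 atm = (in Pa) 4.524e+06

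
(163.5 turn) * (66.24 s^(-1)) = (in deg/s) 3.899e+06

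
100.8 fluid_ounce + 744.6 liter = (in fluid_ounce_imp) 2.631e+04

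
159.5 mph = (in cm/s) 7130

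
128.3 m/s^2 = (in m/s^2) 128.3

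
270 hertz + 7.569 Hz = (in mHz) 2.776e+05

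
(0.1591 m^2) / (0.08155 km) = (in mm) 1.951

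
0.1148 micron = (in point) 0.0003254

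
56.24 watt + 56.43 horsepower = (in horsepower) 56.51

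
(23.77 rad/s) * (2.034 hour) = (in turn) 2.77e+04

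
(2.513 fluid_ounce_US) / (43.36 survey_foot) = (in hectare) 5.623e-10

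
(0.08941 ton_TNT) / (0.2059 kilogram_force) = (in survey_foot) 6.078e+08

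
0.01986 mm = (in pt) 0.0563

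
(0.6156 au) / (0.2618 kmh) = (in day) 1.466e+07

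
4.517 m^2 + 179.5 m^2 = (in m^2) 184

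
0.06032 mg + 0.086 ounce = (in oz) 0.086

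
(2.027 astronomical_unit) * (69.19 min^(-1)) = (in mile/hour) 7.822e+11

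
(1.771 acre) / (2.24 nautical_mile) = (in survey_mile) 0.001073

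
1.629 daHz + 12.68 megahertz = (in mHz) 1.268e+10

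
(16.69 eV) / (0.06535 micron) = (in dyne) 4.092e-06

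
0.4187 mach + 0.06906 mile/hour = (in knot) 277.2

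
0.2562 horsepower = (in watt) 191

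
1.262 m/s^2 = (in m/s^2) 1.262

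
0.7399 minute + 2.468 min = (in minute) 3.208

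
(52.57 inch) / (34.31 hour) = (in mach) 3.175e-08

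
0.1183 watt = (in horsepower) 0.0001586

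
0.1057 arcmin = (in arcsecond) 6.342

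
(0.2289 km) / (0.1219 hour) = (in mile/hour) 1.167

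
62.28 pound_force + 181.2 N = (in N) 458.2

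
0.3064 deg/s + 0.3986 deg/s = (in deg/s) 0.705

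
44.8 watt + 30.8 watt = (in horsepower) 0.1014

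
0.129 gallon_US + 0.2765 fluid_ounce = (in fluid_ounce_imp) 17.47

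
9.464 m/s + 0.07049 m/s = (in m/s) 9.534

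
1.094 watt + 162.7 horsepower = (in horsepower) 162.7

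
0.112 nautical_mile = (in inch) 8166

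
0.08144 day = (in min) 117.3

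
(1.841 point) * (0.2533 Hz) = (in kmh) 0.0005922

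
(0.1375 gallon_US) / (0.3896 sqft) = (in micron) 1.438e+04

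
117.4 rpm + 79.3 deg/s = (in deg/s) 783.7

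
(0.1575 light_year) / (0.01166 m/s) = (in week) 2.113e+11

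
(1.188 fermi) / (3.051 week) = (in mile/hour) 1.44e-21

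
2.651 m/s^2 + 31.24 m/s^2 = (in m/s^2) 33.89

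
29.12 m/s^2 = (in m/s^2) 29.12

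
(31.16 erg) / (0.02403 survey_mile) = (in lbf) 1.811e-08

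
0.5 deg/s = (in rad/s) 0.008727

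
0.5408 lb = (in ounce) 8.653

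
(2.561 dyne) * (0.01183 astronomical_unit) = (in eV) 2.829e+23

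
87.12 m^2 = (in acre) 0.02153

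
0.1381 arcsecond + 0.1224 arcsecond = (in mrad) 0.001263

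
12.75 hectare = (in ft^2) 1.372e+06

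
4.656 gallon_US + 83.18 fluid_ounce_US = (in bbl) 0.1263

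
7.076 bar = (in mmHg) 5307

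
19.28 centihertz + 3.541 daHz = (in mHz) 3.56e+04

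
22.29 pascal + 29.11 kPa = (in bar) 0.2913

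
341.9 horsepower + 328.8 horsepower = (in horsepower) 670.7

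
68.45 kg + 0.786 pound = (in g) 6.881e+04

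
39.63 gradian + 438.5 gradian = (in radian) 7.51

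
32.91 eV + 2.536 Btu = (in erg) 2.676e+10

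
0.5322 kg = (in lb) 1.173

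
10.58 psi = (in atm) 0.7199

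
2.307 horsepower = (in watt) 1720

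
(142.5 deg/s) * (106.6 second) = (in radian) 265.1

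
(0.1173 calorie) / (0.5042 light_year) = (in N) 1.029e-16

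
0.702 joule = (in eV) 4.382e+18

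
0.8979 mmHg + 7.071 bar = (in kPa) 707.2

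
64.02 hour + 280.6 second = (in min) 3846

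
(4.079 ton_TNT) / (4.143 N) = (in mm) 4.119e+12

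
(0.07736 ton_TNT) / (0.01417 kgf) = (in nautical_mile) 1.258e+06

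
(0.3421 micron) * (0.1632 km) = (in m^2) 5.583e-05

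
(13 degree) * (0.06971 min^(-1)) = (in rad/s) 0.0002636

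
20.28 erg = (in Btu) 1.922e-09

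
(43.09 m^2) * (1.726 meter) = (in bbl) 467.8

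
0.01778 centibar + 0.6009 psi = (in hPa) 41.61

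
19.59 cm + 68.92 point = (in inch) 8.67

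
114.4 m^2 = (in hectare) 0.01144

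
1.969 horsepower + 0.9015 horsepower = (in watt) 2141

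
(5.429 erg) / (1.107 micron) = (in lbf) 0.1103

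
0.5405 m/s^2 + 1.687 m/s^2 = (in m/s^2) 2.228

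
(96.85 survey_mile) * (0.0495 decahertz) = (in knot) 1.5e+05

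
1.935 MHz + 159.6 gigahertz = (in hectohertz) 1.596e+09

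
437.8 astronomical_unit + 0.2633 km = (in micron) 6.549e+19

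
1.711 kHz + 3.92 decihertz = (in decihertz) 1.711e+04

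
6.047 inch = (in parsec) 4.978e-18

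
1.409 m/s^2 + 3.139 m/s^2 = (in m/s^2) 4.548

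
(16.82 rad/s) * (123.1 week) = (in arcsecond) 2.583e+14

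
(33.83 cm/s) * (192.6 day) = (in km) 5630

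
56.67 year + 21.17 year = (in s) 2.455e+09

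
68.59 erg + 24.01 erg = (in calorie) 2.213e-06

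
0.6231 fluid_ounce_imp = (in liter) 0.0177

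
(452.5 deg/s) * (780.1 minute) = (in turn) 5.883e+04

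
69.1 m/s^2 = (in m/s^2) 69.1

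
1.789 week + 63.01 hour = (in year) 0.0415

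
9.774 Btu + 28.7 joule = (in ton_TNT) 2.472e-06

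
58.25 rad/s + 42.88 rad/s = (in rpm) 965.7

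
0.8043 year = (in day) 293.6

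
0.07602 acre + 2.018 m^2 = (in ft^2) 3333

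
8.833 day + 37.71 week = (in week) 38.97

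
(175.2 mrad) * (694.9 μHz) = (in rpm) 0.001163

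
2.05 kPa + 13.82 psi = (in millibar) 973.4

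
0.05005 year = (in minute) 2.631e+04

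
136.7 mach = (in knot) 9.048e+04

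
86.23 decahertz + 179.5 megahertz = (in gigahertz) 0.1795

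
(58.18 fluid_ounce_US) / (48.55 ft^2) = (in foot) 0.001252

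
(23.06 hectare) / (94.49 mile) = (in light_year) 1.603e-16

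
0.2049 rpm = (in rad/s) 0.02146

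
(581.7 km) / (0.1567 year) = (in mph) 0.2633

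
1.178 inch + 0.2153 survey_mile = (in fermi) 3.465e+17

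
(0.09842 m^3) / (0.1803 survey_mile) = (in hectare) 3.392e-08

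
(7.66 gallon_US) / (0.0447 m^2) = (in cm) 64.87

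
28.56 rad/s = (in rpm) 272.7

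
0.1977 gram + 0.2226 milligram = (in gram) 0.1979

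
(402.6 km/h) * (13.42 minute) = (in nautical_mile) 48.62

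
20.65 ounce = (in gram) 585.4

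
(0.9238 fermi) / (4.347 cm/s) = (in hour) 5.903e-18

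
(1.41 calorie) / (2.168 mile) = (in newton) 0.001691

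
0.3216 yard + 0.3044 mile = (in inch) 1.93e+04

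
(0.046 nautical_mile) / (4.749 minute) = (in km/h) 1.076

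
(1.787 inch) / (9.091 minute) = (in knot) 0.0001618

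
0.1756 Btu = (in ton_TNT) 4.428e-08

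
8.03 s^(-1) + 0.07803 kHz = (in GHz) 8.606e-08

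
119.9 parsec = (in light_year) 391.1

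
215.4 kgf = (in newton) 2112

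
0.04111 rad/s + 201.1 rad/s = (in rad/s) 201.1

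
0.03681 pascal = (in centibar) 3.681e-05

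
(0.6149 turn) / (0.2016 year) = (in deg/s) 3.482e-05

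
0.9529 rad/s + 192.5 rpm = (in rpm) 201.6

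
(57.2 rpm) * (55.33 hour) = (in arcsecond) 2.461e+11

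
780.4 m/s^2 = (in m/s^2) 780.4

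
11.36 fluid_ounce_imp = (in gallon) 0.08527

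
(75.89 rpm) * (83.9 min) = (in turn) 6367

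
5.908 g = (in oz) 0.2084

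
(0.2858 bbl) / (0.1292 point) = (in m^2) 996.9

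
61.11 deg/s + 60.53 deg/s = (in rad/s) 2.123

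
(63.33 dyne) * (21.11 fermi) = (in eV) 83.44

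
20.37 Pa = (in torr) 0.1528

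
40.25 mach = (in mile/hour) 3.066e+04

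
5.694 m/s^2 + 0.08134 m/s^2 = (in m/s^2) 5.775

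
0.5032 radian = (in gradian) 32.03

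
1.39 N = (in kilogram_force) 0.1417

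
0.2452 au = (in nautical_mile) 1.981e+07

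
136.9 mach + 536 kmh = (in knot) 9.09e+04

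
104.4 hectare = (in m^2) 1.044e+06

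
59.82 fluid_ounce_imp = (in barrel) 0.01069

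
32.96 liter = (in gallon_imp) 7.25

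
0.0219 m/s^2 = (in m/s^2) 0.0219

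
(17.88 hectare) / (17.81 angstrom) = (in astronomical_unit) 671.1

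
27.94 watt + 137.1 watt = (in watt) 165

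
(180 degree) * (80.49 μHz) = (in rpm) 0.002415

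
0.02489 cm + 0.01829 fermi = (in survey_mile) 1.547e-07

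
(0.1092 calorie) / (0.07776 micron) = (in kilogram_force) 5.992e+05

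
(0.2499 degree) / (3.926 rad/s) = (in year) 3.523e-11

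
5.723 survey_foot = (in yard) 1.908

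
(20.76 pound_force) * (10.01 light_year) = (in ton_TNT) 2.09e+09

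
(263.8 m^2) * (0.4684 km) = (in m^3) 1.236e+05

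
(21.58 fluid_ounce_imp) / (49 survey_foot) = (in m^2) 4.105e-05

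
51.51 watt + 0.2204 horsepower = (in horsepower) 0.2895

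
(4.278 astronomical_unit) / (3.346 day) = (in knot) 4.303e+06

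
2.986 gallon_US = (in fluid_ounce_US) 382.2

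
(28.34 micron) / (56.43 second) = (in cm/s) 5.022e-05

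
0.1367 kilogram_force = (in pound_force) 0.3014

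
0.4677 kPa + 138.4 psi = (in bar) 9.547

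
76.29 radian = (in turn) 12.14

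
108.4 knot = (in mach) 0.1638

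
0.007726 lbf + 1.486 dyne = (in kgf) 0.003506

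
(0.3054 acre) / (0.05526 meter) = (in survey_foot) 7.338e+04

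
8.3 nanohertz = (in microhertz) 0.0083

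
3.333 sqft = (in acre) 7.652e-05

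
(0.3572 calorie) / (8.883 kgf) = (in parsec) 5.56e-19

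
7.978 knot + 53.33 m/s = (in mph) 128.5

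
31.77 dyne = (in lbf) 7.142e-05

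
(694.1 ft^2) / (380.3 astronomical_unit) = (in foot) 3.719e-12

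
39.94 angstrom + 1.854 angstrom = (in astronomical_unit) 2.794e-20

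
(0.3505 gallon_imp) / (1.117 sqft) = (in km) 1.535e-05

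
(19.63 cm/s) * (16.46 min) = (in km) 0.1939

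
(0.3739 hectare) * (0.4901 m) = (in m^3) 1832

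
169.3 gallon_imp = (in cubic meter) 0.7697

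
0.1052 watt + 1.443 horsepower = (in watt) 1076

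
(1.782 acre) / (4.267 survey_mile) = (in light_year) 1.11e-16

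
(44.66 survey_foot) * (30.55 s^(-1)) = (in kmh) 1497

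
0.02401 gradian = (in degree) 0.02161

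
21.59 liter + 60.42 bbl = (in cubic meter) 9.628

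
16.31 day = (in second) 1.409e+06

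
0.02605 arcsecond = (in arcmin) 0.0004342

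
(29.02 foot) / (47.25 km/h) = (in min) 0.01123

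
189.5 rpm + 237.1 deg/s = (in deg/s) 1374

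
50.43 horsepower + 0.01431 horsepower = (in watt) 3.762e+04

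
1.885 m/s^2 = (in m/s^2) 1.885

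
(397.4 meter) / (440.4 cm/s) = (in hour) 0.02507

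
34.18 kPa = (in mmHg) 256.4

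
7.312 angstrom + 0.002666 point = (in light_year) 9.949e-23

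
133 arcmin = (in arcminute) 133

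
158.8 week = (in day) 1112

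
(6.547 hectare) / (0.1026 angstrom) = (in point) 1.809e+19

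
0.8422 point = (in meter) 0.0002971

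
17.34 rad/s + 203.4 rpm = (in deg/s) 2214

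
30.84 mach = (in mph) 2.349e+04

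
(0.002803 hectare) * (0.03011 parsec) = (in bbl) 1.638e+17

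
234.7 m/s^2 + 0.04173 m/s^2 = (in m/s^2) 234.7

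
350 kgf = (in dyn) 3.432e+08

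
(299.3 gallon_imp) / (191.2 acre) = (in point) 0.004985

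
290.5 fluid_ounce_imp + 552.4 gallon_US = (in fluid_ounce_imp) 7.389e+04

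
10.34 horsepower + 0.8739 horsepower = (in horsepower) 11.21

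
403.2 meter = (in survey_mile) 0.2505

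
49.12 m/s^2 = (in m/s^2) 49.12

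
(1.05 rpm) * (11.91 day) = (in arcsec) 2.334e+10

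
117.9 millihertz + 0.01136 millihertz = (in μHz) 1.179e+05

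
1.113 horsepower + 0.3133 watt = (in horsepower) 1.113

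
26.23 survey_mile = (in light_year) 4.462e-12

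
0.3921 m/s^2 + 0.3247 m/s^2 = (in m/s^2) 0.7168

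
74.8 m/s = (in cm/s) 7480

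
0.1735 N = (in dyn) 1.735e+04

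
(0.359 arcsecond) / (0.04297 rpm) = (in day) 4.477e-09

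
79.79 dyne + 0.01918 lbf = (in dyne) 8611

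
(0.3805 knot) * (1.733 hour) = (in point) 3.462e+06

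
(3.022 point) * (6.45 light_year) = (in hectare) 6.505e+09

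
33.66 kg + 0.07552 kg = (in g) 3.374e+04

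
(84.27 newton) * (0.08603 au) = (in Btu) 1.028e+09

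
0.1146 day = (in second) 9901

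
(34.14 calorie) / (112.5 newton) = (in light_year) 1.342e-16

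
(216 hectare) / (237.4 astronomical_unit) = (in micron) 0.06082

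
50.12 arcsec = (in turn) 3.867e-05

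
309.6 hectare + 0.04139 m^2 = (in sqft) 3.333e+07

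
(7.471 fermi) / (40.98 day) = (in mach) 6.197e-24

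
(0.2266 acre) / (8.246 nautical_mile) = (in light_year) 6.347e-18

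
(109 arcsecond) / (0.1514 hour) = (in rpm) 9.259e-06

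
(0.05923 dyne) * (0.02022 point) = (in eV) 2.637e+07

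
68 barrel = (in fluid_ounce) 3.656e+05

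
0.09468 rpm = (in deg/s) 0.5681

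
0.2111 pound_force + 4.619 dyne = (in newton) 0.9391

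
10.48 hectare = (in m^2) 1.048e+05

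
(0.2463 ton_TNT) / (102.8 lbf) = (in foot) 7.394e+06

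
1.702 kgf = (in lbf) 3.752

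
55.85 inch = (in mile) 0.0008815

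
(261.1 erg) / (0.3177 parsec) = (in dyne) 2.663e-16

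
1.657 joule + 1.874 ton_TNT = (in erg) 7.841e+16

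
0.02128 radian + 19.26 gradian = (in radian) 0.3238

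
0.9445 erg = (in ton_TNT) 2.257e-17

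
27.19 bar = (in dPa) 2.719e+07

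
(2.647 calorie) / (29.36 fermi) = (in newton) 3.772e+14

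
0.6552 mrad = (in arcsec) 135.1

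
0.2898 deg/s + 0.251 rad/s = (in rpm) 2.445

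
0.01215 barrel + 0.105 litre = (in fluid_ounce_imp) 71.68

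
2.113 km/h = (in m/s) 0.5869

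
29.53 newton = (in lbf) 6.639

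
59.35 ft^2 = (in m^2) 5.514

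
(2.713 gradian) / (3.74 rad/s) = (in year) 3.613e-10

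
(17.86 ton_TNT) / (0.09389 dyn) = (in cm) 7.959e+18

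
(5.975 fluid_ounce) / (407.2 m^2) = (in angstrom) 4339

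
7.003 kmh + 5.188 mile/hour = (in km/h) 15.35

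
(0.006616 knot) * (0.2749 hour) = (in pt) 9548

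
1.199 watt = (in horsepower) 0.001608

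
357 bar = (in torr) 2.678e+05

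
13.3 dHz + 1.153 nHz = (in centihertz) 133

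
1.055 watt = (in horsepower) 0.001415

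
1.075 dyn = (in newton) 1.075e-05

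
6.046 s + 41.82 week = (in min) 4.215e+05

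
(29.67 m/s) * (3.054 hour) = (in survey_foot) 1.07e+06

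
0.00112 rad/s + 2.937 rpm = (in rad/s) 0.3087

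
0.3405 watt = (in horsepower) 0.0004566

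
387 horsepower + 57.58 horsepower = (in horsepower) 444.6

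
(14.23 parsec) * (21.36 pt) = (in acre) 8.176e+11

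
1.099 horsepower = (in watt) 819.5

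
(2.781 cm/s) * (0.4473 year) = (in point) 1.112e+09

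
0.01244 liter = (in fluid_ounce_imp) 0.4378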